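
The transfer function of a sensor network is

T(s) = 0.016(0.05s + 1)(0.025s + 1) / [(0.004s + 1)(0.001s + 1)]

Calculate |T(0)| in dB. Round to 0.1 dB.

T(0) = 0.016 · 1 / 1 = 0.016
20 log₁₀(0.016) ≈ -35.92 dB

-35.9 dB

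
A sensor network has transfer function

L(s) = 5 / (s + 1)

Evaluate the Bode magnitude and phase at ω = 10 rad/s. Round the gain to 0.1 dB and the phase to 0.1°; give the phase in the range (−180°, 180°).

Substitute s = j10:
Numerator: 5 = 5 + j0
Denominator: (j10) + 1 = 1 + j10
|N| = √(5² + 0²) ≈ 5, ∠N ≈ 0.00°
|D| = √(1² + 10²) ≈ 10.05, ∠D ≈ 84.29°
|L| = 5 / 10.05 ≈ 0.49751
Gain = 20 log₁₀(0.49751) ≈ -6.06 dB
∠L = 0.00° − 84.29° = -84.29°

-6.1 dB, -84.3°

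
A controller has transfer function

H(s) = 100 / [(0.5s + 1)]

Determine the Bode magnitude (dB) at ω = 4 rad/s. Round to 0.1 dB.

33.0 dB

At ω = 4 rad/s:
pole (1 + j4·0.5) = 1 + j2 → |·| ≈ 2.2361, ∠ ≈ 63.43°
|H| = 100 · 1 / (2.2361) ≈ 44.721
Gain = 20 log₁₀(44.721) ≈ 33.01 dB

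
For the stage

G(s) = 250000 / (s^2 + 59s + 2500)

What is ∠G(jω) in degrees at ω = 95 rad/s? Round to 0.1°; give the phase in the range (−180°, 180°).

-139.3°

At s = jω = j95:
quadratic: (j95)² + 59·j95 + 2500 = -6525 + j5605 → |·| ≈ 8601.8, ∠ ≈ 139.34°
∠G = 0.00° − 139.34° = -139.34°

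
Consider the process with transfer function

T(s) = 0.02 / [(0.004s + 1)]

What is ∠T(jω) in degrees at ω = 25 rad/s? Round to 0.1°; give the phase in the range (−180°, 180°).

At ω = 25 rad/s:
pole (1 + j25·0.004) = 1 + j0.1 → |·| ≈ 1.005, ∠ ≈ 5.71°
∠T = (0°) − (5.71°) = -5.71°

-5.7°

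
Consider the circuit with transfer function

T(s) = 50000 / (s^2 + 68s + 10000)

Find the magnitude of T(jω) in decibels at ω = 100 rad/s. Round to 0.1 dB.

At s = jω = j100:
quadratic: (j100)² + 68·j100 + 10000 = 0 + j6800 → |·| ≈ 6800, ∠ ≈ 90.00°
|T| = 50000 / 6800 ≈ 7.3529
Gain = 20 log₁₀(7.3529) ≈ 17.33 dB

17.3 dB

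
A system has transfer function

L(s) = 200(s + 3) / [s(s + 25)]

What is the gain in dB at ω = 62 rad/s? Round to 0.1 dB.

9.5 dB

At s = jω = j62:
zero (s+3): 3 + j62 → |·| = √(3²+62²) = √3853 ≈ 62.073, ∠ = arctan(62/3) ≈ 87.23°
pole (s+25): 25 + j62 → |·| = √(25²+62²) = √4469 ≈ 66.851, ∠ = arctan(62/25) ≈ 68.04°
pole at origin: |s| = 62, ∠ = 90.00° (in denominator)
|L| = 200 · 62.073 / 4144.8 ≈ 2.9952
Gain = 20 log₁₀(2.9952) ≈ 9.53 dB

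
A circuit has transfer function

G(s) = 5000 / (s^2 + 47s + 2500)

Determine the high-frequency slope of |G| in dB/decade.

Each pole contributes −20 dB/decade at high frequency; each zero contributes +20 dB/decade.
Net: 0 zero(s) − 2 pole(s) → -40 dB/decade.

-40 dB/decade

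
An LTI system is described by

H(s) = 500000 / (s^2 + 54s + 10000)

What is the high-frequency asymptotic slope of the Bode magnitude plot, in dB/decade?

Each pole contributes −20 dB/decade at high frequency; each zero contributes +20 dB/decade.
Net: 0 zero(s) − 2 pole(s) → -40 dB/decade.

-40 dB/decade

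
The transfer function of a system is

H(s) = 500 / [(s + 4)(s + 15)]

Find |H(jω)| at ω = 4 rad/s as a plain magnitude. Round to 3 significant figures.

At s = jω = j4:
pole (s+4): 4 + j4 → |·| = √(4²+4²) = √32 ≈ 5.6569, ∠ = arctan(4/4) ≈ 45.00°
pole (s+15): 15 + j4 → |·| = √(15²+4²) = √241 ≈ 15.524, ∠ = arctan(4/15) ≈ 14.93°
|H| = 500 / 87.818 ≈ 5.6936

5.69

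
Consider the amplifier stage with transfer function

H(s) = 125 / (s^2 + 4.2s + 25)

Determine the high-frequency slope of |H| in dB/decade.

Each pole contributes −20 dB/decade at high frequency; each zero contributes +20 dB/decade.
Net: 0 zero(s) − 2 pole(s) → -40 dB/decade.

-40 dB/decade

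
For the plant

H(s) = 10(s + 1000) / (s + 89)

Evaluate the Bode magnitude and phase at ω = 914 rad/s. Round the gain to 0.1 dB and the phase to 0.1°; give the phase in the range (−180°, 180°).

At s = jω = j914:
zero (s+1000): 1000 + j914 → |·| = √(1000²+914²) = √1835396 ≈ 1354.8, ∠ = arctan(914/1000) ≈ 42.43°
pole (s+89): 89 + j914 → |·| = √(89²+914²) = √843317 ≈ 918.32, ∠ = arctan(914/89) ≈ 84.44°
|H| = 10 · 1354.8 / 918.32 ≈ 14.753
Gain = 20 log₁₀(14.753) ≈ 23.38 dB
∠H = 42.43° − 84.44° = -42.01°

23.4 dB, -42.0°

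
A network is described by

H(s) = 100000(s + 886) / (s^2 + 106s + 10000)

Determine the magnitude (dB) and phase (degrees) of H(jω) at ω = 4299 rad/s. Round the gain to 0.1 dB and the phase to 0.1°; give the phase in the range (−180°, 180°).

27.5 dB, -100.2°

At s = jω = j4299:
zero (s+886): 886 + j4299 → |·| = √(886²+4299²) = √19266397 ≈ 4389.4, ∠ = arctan(4299/886) ≈ 78.35°
quadratic: (j4299)² + 106·j4299 + 10000 = -18471401 + j455694 → |·| ≈ 1.8477e+07, ∠ ≈ 178.59°
|H| = 100000 · 4389.4 / 1.8477e+07 ≈ 23.756
Gain = 20 log₁₀(23.756) ≈ 27.52 dB
∠H = 78.35° − 178.59° = -100.24°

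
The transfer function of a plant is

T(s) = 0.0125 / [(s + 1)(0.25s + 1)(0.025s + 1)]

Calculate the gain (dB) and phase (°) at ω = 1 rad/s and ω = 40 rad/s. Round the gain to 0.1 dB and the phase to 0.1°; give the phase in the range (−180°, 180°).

ω = 1: -41.3 dB, -60.5°; ω = 40: -93.2 dB, 142.1°

At ω = 1 rad/s:
pole (1 + j1·1) = 1 + j1 → |·| ≈ 1.4142, ∠ ≈ 45.00°
pole (1 + j1·0.25) = 1 + j0.25 → |·| ≈ 1.0308, ∠ ≈ 14.04°
pole (1 + j1·0.025) = 1 + j0.025 → |·| ≈ 1.0003, ∠ ≈ 1.43°
|T| = 0.0125 · 1 / (1.4142 · 1.0308 · 1.0003) ≈ 0.0085722
Gain = 20 log₁₀(0.0085722) ≈ -41.34 dB
∠T = (0°) − (45.00° + 14.04° + 1.43°) = -60.47°

At ω = 40 rad/s:
pole (1 + j40·1) = 1 + j40 → |·| ≈ 40.012, ∠ ≈ 88.57°
pole (1 + j40·0.25) = 1 + j10 → |·| ≈ 10.05, ∠ ≈ 84.29°
pole (1 + j40·0.025) = 1 + j1 → |·| ≈ 1.4142, ∠ ≈ 45.00°
|T| = 0.0125 · 1 / (40.012 · 10.05 · 1.4142) ≈ 2.1981e-05
Gain = 20 log₁₀(2.1981e-05) ≈ -93.16 dB
∠T = (0°) − (88.57° + 84.29° + 45.00°) = -217.86° ≡ 142.14° (principal value)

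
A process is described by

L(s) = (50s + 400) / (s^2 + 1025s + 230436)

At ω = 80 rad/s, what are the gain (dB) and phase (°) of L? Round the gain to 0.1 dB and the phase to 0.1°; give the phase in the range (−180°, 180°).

Substitute s = j80:
Numerator: 50(j80) + 400 = 400 + j4000
Denominator: (j80)^2 + 1025(j80) + 230436 = 224036 + j82000
|N| = √(400² + 4000²) ≈ 4020, ∠N ≈ 84.29°
|D| = √(224036² + 82000²) ≈ 2.3857e+05, ∠D ≈ 20.10°
|L| = 4020 / 2.3857e+05 ≈ 0.01685
Gain = 20 log₁₀(0.01685) ≈ -35.47 dB
∠L = 84.29° − 20.10° = 64.19°

-35.5 dB, 64.2°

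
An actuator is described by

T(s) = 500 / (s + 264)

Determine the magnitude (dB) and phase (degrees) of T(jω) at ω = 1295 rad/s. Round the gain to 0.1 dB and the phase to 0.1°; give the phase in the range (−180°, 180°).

Substitute s = j1295:
Numerator: 500 = 500 + j0
Denominator: (j1295) + 264 = 264 + j1295
|N| = √(500² + 0²) ≈ 500, ∠N ≈ 0.00°
|D| = √(264² + 1295²) ≈ 1321.6, ∠D ≈ 78.48°
|T| = 500 / 1321.6 ≈ 0.37833
Gain = 20 log₁₀(0.37833) ≈ -8.44 dB
∠T = 0.00° − 78.48° = -78.48°

-8.4 dB, -78.5°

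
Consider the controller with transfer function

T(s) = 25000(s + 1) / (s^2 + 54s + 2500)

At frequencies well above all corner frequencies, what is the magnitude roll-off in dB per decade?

Each pole contributes −20 dB/decade at high frequency; each zero contributes +20 dB/decade.
Net: 1 zero(s) − 2 pole(s) → -20 dB/decade.

-20 dB/decade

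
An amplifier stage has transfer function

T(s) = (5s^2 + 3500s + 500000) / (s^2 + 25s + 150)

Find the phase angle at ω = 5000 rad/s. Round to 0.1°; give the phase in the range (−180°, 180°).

Substitute s = j5000:
Numerator: 5(j5000)^2 + 3500(j5000) + 500000 = -124500000 + j17500000
Denominator: (j5000)^2 + 25(j5000) + 150 = -24999850 + j125000
|N| = √(124500000² + 17500000²) ≈ 1.2572e+08, ∠N ≈ 172.00°
|D| = √(24999850² + 125000²) ≈ 2.5e+07, ∠D ≈ 179.71°
∠T = 172.00° − 179.71° = -7.71°

-7.7°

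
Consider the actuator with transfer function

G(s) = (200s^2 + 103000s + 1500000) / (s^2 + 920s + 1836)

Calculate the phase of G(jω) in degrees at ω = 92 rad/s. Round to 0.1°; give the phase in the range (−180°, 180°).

-3.3°

Substitute s = j92:
Numerator: 200(j92)^2 + 103000(j92) + 1500000 = -192800 + j9476000
Denominator: (j92)^2 + 920(j92) + 1836 = -6628 + j84640
|N| = √(192800² + 9476000²) ≈ 9.478e+06, ∠N ≈ 91.17°
|D| = √(6628² + 84640²) ≈ 84899, ∠D ≈ 94.48°
∠G = 91.17° − 94.48° = -3.31°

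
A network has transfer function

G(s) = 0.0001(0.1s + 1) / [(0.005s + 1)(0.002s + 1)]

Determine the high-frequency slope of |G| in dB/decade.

Each pole contributes −20 dB/decade at high frequency; each zero contributes +20 dB/decade.
Net: 1 zero(s) − 2 pole(s) → -20 dB/decade.

-20 dB/decade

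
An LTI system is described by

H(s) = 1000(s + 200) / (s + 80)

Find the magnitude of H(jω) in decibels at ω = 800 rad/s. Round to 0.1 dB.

60.2 dB

At s = jω = j800:
zero (s+200): 200 + j800 → |·| = √(200²+800²) = √680000 ≈ 824.62, ∠ = arctan(800/200) ≈ 75.96°
pole (s+80): 80 + j800 → |·| = √(80²+800²) = √646400 ≈ 803.99, ∠ = arctan(800/80) ≈ 84.29°
|H| = 1000 · 824.62 / 803.99 ≈ 1025.7
Gain = 20 log₁₀(1025.7) ≈ 60.22 dB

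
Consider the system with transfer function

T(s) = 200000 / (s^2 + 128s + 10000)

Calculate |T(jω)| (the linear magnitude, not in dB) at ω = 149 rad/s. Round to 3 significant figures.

8.83

At s = jω = j149:
quadratic: (j149)² + 128·j149 + 10000 = -12201 + j19072 → |·| ≈ 22641, ∠ ≈ 122.61°
|T| = 200000 / 22641 ≈ 8.8335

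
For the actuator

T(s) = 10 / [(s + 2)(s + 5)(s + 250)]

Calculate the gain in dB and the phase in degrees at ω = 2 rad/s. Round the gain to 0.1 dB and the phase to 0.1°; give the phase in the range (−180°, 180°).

-51.6 dB, -67.3°

At s = jω = j2:
pole (s+2): 2 + j2 → |·| = √(2²+2²) = √8 ≈ 2.8284, ∠ = arctan(2/2) ≈ 45.00°
pole (s+5): 5 + j2 → |·| = √(5²+2²) = √29 ≈ 5.3852, ∠ = arctan(2/5) ≈ 21.80°
pole (s+250): 250 + j2 → |·| = √(250²+2²) = √62504 ≈ 250.01, ∠ = arctan(2/250) ≈ 0.46°
|T| = 10 / 3808 ≈ 0.0026261
Gain = 20 log₁₀(0.0026261) ≈ -51.61 dB
∠T = 0.00° − 67.26° = -67.26°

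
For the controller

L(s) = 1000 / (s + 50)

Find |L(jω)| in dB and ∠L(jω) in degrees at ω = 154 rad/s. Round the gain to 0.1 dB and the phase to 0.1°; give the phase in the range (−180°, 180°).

Substitute s = j154:
Numerator: 1000 = 1000 + j0
Denominator: (j154) + 50 = 50 + j154
|N| = √(1000² + 0²) ≈ 1000, ∠N ≈ 0.00°
|D| = √(50² + 154²) ≈ 161.91, ∠D ≈ 72.01°
|L| = 1000 / 161.91 ≈ 6.1763
Gain = 20 log₁₀(6.1763) ≈ 15.81 dB
∠L = 0.00° − 72.01° = -72.01°

15.8 dB, -72.0°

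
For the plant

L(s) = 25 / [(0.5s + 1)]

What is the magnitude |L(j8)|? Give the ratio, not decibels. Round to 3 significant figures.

6.06

At ω = 8 rad/s:
pole (1 + j8·0.5) = 1 + j4 → |·| ≈ 4.1231, ∠ ≈ 75.96°
|L| = 25 · 1 / (4.1231) ≈ 6.0634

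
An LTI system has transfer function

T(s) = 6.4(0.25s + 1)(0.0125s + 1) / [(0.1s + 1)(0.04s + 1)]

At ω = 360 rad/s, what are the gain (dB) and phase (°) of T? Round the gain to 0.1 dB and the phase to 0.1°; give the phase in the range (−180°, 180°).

At ω = 360 rad/s:
zero (1 + j360·0.25) = 1 + j90 → |·| ≈ 90.006, ∠ ≈ 89.36°
zero (1 + j360·0.0125) = 1 + j4.5 → |·| ≈ 4.6098, ∠ ≈ 77.47°
pole (1 + j360·0.1) = 1 + j36 → |·| ≈ 36.014, ∠ ≈ 88.41°
pole (1 + j360·0.04) = 1 + j14.4 → |·| ≈ 14.435, ∠ ≈ 86.03°
|T| = 6.4 · 90.006 · 4.6098 / (36.014 · 14.435) ≈ 5.1079
Gain = 20 log₁₀(5.1079) ≈ 14.16 dB
∠T = (89.36° + 77.47°) − (88.41° + 86.03°) = -7.61°

14.2 dB, -7.6°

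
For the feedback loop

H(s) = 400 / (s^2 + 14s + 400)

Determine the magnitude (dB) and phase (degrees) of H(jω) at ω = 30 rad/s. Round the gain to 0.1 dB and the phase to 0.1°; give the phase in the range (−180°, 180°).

-4.3 dB, -140.0°

At s = jω = j30:
quadratic: (j30)² + 14·j30 + 400 = -500 + j420 → |·| ≈ 652.99, ∠ ≈ 139.97°
|H| = 400 / 652.99 ≈ 0.61257
Gain = 20 log₁₀(0.61257) ≈ -4.26 dB
∠H = 0.00° − 139.97° = -139.97°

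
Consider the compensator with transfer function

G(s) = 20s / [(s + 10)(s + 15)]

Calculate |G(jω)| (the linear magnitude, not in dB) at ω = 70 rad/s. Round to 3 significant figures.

At s = jω = j70:
zero at origin: s = j70 → |·| = 70, ∠ = 90.00°
pole (s+10): 10 + j70 → |·| = √(10²+70²) = √5000 ≈ 70.711, ∠ = arctan(70/10) ≈ 81.87°
pole (s+15): 15 + j70 → |·| = √(15²+70²) = √5125 ≈ 71.589, ∠ = arctan(70/15) ≈ 77.91°
|G| = 20 · 70 / 5062.1 ≈ 0.27657

0.277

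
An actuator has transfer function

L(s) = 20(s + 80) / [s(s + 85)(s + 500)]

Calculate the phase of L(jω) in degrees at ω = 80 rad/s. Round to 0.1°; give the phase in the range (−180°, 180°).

-97.4°

At s = jω = j80:
zero (s+80): 80 + j80 → |·| = √(80²+80²) = √12800 ≈ 113.14, ∠ = arctan(80/80) ≈ 45.00°
pole (s+85): 85 + j80 → |·| = √(85²+80²) = √13625 ≈ 116.73, ∠ = arctan(80/85) ≈ 43.26°
pole (s+500): 500 + j80 → |·| = √(500²+80²) = √256400 ≈ 506.36, ∠ = arctan(80/500) ≈ 9.09°
pole at origin: |s| = 80, ∠ = 90.00° (in denominator)
∠L = 45.00° − 142.35° = -97.35°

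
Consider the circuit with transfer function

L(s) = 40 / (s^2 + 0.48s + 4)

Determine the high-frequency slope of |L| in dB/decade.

Each pole contributes −20 dB/decade at high frequency; each zero contributes +20 dB/decade.
Net: 0 zero(s) − 2 pole(s) → -40 dB/decade.

-40 dB/decade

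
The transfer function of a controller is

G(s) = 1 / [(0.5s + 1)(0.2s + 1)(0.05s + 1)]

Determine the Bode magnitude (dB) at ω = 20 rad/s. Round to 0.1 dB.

At ω = 20 rad/s:
pole (1 + j20·0.5) = 1 + j10 → |·| ≈ 10.05, ∠ ≈ 84.29°
pole (1 + j20·0.2) = 1 + j4 → |·| ≈ 4.1231, ∠ ≈ 75.96°
pole (1 + j20·0.05) = 1 + j1 → |·| ≈ 1.4142, ∠ ≈ 45.00°
|G| = 1 · 1 / (10.05 · 4.1231 · 1.4142) ≈ 0.017065
Gain = 20 log₁₀(0.017065) ≈ -35.36 dB

-35.4 dB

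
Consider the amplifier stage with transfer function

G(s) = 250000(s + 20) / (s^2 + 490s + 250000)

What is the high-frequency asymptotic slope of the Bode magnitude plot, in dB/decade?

-20 dB/decade

Each pole contributes −20 dB/decade at high frequency; each zero contributes +20 dB/decade.
Net: 1 zero(s) − 2 pole(s) → -20 dB/decade.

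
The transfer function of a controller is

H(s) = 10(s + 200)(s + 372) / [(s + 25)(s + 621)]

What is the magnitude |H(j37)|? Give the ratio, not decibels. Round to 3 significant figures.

At s = jω = j37:
zero (s+200): 200 + j37 → |·| = √(200²+37²) = √41369 ≈ 203.39, ∠ = arctan(37/200) ≈ 10.48°
zero (s+372): 372 + j37 → |·| = √(372²+37²) = √139753 ≈ 373.84, ∠ = arctan(37/372) ≈ 5.68°
pole (s+25): 25 + j37 → |·| = √(25²+37²) = √1994 ≈ 44.654, ∠ = arctan(37/25) ≈ 55.95°
pole (s+621): 621 + j37 → |·| = √(621²+37²) = √387010 ≈ 622.1, ∠ = arctan(37/621) ≈ 3.41°
|H| = 10 · 76035 / 27779 ≈ 27.371

27.4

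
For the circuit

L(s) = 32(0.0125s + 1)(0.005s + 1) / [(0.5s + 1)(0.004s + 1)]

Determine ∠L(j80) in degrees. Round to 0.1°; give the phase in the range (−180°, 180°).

-39.5°

At ω = 80 rad/s:
zero (1 + j80·0.0125) = 1 + j1 → |·| ≈ 1.4142, ∠ ≈ 45.00°
zero (1 + j80·0.005) = 1 + j0.4 → |·| ≈ 1.077, ∠ ≈ 21.80°
pole (1 + j80·0.5) = 1 + j40 → |·| ≈ 40.012, ∠ ≈ 88.57°
pole (1 + j80·0.004) = 1 + j0.32 → |·| ≈ 1.05, ∠ ≈ 17.74°
∠L = (45.00° + 21.80°) − (88.57° + 17.74°) = -39.51°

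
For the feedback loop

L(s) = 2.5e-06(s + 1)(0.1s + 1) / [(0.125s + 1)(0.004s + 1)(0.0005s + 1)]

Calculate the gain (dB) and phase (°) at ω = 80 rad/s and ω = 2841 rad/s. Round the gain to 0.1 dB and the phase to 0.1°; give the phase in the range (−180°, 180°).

At ω = 80 rad/s:
zero (1 + j80·1) = 1 + j80 → |·| ≈ 80.006, ∠ ≈ 89.28°
zero (1 + j80·0.1) = 1 + j8 → |·| ≈ 8.0623, ∠ ≈ 82.87°
pole (1 + j80·0.125) = 1 + j10 → |·| ≈ 10.05, ∠ ≈ 84.29°
pole (1 + j80·0.004) = 1 + j0.32 → |·| ≈ 1.05, ∠ ≈ 17.74°
pole (1 + j80·0.0005) = 1 + j0.04 → |·| ≈ 1.0008, ∠ ≈ 2.29°
|L| = 2.5e-06 · 80.006 · 8.0623 / (10.05 · 1.05 · 1.0008) ≈ 0.00015269
Gain = 20 log₁₀(0.00015269) ≈ -76.32 dB
∠L = (89.28° + 82.87°) − (84.29° + 17.74° + 2.29°) = 67.83°

At ω = 2841 rad/s:
zero (1 + j2841·1) = 1 + j2841 → |·| ≈ 2841, ∠ ≈ 89.98°
zero (1 + j2841·0.1) = 1 + j284.1 → |·| ≈ 284.1, ∠ ≈ 89.80°
pole (1 + j2841·0.125) = 1 + j355.125 → |·| ≈ 355.13, ∠ ≈ 89.84°
pole (1 + j2841·0.004) = 1 + j11.364 → |·| ≈ 11.408, ∠ ≈ 84.97°
pole (1 + j2841·0.0005) = 1 + j1.4205 → |·| ≈ 1.7372, ∠ ≈ 54.86°
|L| = 2.5e-06 · 2841 · 284.1 / (355.13 · 11.408 · 1.7372) ≈ 0.00028671
Gain = 20 log₁₀(0.00028671) ≈ -70.85 dB
∠L = (89.98° + 89.80°) − (89.84° + 84.97° + 54.86°) = -49.89°

ω = 80: -76.3 dB, 67.8°; ω = 2841: -70.9 dB, -49.9°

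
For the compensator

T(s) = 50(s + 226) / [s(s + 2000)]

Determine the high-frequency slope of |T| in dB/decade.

-20 dB/decade

Each pole contributes −20 dB/decade at high frequency; each zero contributes +20 dB/decade.
Net: 1 zero(s) − 2 pole(s) → -20 dB/decade.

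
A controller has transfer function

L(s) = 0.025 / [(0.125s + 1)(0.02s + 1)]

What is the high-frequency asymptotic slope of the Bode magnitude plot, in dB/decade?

Each pole contributes −20 dB/decade at high frequency; each zero contributes +20 dB/decade.
Net: 0 zero(s) − 2 pole(s) → -40 dB/decade.

-40 dB/decade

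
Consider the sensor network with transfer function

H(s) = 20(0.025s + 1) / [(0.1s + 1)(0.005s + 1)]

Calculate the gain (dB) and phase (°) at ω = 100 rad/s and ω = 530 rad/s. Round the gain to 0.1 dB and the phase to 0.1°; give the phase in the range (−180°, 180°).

At ω = 100 rad/s:
zero (1 + j100·0.025) = 1 + j2.5 → |·| ≈ 2.6926, ∠ ≈ 68.20°
pole (1 + j100·0.1) = 1 + j10 → |·| ≈ 10.05, ∠ ≈ 84.29°
pole (1 + j100·0.005) = 1 + j0.5 → |·| ≈ 1.118, ∠ ≈ 26.57°
|H| = 20 · 2.6926 / (10.05 · 1.118) ≈ 4.7929
Gain = 20 log₁₀(4.7929) ≈ 13.61 dB
∠H = (68.20°) − (84.29° + 26.57°) = -42.66°

At ω = 530 rad/s:
zero (1 + j530·0.025) = 1 + j13.25 → |·| ≈ 13.288, ∠ ≈ 85.68°
pole (1 + j530·0.1) = 1 + j53 → |·| ≈ 53.009, ∠ ≈ 88.92°
pole (1 + j530·0.005) = 1 + j2.65 → |·| ≈ 2.8324, ∠ ≈ 69.33°
|H| = 20 · 13.288 / (53.009 · 2.8324) ≈ 1.77
Gain = 20 log₁₀(1.77) ≈ 4.96 dB
∠H = (85.68°) − (88.92° + 69.33°) = -72.57°

ω = 100: 13.6 dB, -42.7°; ω = 530: 5.0 dB, -72.6°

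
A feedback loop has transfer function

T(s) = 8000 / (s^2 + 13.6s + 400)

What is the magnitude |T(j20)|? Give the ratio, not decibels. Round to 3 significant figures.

29.4

At s = jω = j20:
quadratic: (j20)² + 13.6·j20 + 400 = 0 + j272 → |·| ≈ 272, ∠ ≈ 90.00°
|T| = 8000 / 272 ≈ 29.412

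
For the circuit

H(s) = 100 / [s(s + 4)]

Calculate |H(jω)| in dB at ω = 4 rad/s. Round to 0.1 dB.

12.9 dB

At s = jω = j4:
pole (s+4): 4 + j4 → |·| = √(4²+4²) = √32 ≈ 5.6569, ∠ = arctan(4/4) ≈ 45.00°
pole at origin: |s| = 4, ∠ = 90.00° (in denominator)
|H| = 100 / 22.628 ≈ 4.4193
Gain = 20 log₁₀(4.4193) ≈ 12.91 dB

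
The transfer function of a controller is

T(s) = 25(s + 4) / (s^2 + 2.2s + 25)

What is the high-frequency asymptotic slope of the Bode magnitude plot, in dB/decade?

-20 dB/decade

Each pole contributes −20 dB/decade at high frequency; each zero contributes +20 dB/decade.
Net: 1 zero(s) − 2 pole(s) → -20 dB/decade.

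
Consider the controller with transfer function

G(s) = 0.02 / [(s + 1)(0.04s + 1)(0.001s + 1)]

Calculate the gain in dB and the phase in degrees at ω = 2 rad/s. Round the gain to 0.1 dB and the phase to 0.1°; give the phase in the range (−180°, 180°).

At ω = 2 rad/s:
pole (1 + j2·1) = 1 + j2 → |·| ≈ 2.2361, ∠ ≈ 63.43°
pole (1 + j2·0.04) = 1 + j0.08 → |·| ≈ 1.0032, ∠ ≈ 4.57°
pole (1 + j2·0.001) = 1 + j0.002 → |·| ≈ 1, ∠ ≈ 0.11°
|G| = 0.02 · 1 / (2.2361 · 1.0032 · 1) ≈ 0.0089156
Gain = 20 log₁₀(0.0089156) ≈ -41.00 dB
∠G = (0°) − (63.43° + 4.57° + 0.11°) = -68.11°

-41.0 dB, -68.1°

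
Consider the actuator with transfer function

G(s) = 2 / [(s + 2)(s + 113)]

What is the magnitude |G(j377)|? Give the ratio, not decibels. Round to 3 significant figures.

At s = jω = j377:
pole (s+2): 2 + j377 → |·| = √(2²+377²) = √142133 ≈ 377.01, ∠ = arctan(377/2) ≈ 89.70°
pole (s+113): 113 + j377 → |·| = √(113²+377²) = √154898 ≈ 393.57, ∠ = arctan(377/113) ≈ 73.31°
|G| = 2 / 1.4838e+05 ≈ 1.3479e-05

1.35e-05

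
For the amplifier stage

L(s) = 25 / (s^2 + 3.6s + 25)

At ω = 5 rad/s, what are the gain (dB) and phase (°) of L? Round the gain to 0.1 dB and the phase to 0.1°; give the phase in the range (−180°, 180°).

At s = jω = j5:
quadratic: (j5)² + 3.6·j5 + 25 = 0 + j18 → |·| ≈ 18, ∠ ≈ 90.00°
|L| = 25 / 18 ≈ 1.3889
Gain = 20 log₁₀(1.3889) ≈ 2.85 dB
∠L = 0.00° − 90.00° = -90.00°

2.9 dB, -90.0°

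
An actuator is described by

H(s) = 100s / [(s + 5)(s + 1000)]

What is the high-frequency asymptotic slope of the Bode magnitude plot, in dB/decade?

-20 dB/decade

Each pole contributes −20 dB/decade at high frequency; each zero contributes +20 dB/decade.
Net: 1 zero(s) − 2 pole(s) → -20 dB/decade.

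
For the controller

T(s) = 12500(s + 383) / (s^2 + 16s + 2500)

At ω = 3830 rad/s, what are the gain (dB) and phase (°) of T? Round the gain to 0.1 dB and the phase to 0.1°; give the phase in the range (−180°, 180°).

At s = jω = j3830:
zero (s+383): 383 + j3830 → |·| = √(383²+3830²) = √14815589 ≈ 3849.1, ∠ = arctan(3830/383) ≈ 84.29°
quadratic: (j3830)² + 16·j3830 + 2500 = -14666400 + j61280 → |·| ≈ 1.4667e+07, ∠ ≈ 179.76°
|T| = 12500 · 3849.1 / 1.4667e+07 ≈ 3.2804
Gain = 20 log₁₀(3.2804) ≈ 10.32 dB
∠T = 84.29° − 179.76° = -95.47°

10.3 dB, -95.5°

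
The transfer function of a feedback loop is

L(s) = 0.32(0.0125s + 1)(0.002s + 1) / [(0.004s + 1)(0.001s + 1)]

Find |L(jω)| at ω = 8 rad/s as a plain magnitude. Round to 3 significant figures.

At ω = 8 rad/s:
zero (1 + j8·0.0125) = 1 + j0.1 → |·| ≈ 1.005, ∠ ≈ 5.71°
zero (1 + j8·0.002) = 1 + j0.016 → |·| ≈ 1.0001, ∠ ≈ 0.92°
pole (1 + j8·0.004) = 1 + j0.032 → |·| ≈ 1.0005, ∠ ≈ 1.83°
pole (1 + j8·0.001) = 1 + j0.008 → |·| ≈ 1, ∠ ≈ 0.46°
|L| = 0.32 · 1.005 · 1.0001 / (1.0005 · 1) ≈ 0.32147

0.321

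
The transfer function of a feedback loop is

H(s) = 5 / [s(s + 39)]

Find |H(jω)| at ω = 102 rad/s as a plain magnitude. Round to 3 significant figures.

At s = jω = j102:
pole (s+39): 39 + j102 → |·| = √(39²+102²) = √11925 ≈ 109.2, ∠ = arctan(102/39) ≈ 69.08°
pole at origin: |s| = 102, ∠ = 90.00° (in denominator)
|H| = 5 / 11138 ≈ 0.00044891

0.000449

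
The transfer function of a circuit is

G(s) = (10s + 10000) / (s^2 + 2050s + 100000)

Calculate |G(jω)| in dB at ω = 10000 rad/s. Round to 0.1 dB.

-60.1 dB

Substitute s = j10000:
Numerator: 10(j10000) + 10000 = 10000 + j100000
Denominator: (j10000)^2 + 2050(j10000) + 100000 = -99900000 + j20500000
|N| = √(10000² + 100000²) ≈ 1.005e+05, ∠N ≈ 84.29°
|D| = √(99900000² + 20500000²) ≈ 1.0198e+08, ∠D ≈ 168.40°
|G| = 1.005e+05 / 1.0198e+08 ≈ 0.00098549
Gain = 20 log₁₀(0.00098549) ≈ -60.13 dB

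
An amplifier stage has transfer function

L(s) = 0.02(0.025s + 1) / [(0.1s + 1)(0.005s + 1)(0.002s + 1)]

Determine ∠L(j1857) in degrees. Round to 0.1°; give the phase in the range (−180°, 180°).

At ω = 1857 rad/s:
zero (1 + j1857·0.025) = 1 + j46.425 → |·| ≈ 46.436, ∠ ≈ 88.77°
pole (1 + j1857·0.1) = 1 + j185.7 → |·| ≈ 185.7, ∠ ≈ 89.69°
pole (1 + j1857·0.005) = 1 + j9.285 → |·| ≈ 9.3387, ∠ ≈ 83.85°
pole (1 + j1857·0.002) = 1 + j3.714 → |·| ≈ 3.8463, ∠ ≈ 74.93°
∠L = (88.77°) − (89.69° + 83.85° + 74.93°) = -159.70°

-159.7°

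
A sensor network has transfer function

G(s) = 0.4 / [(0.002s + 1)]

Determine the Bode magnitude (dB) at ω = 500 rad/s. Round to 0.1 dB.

-11.0 dB

At ω = 500 rad/s:
pole (1 + j500·0.002) = 1 + j1 → |·| ≈ 1.4142, ∠ ≈ 45.00°
|G| = 0.4 · 1 / (1.4142) ≈ 0.28285
Gain = 20 log₁₀(0.28285) ≈ -10.97 dB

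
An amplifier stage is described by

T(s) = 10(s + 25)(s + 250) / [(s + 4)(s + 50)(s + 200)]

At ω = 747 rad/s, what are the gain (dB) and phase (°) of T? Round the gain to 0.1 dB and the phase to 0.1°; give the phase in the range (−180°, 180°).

-37.3 dB, -91.3°

At s = jω = j747:
zero (s+25): 25 + j747 → |·| = √(25²+747²) = √558634 ≈ 747.42, ∠ = arctan(747/25) ≈ 88.08°
zero (s+250): 250 + j747 → |·| = √(250²+747²) = √620509 ≈ 787.72, ∠ = arctan(747/250) ≈ 71.50°
pole (s+4): 4 + j747 → |·| = √(4²+747²) = √558025 ≈ 747.01, ∠ = arctan(747/4) ≈ 89.69°
pole (s+50): 50 + j747 → |·| = √(50²+747²) = √560509 ≈ 748.67, ∠ = arctan(747/50) ≈ 86.17°
pole (s+200): 200 + j747 → |·| = √(200²+747²) = √598009 ≈ 773.31, ∠ = arctan(747/200) ≈ 75.01°
|T| = 10 · 5.8876e+05 / 4.3248e+08 ≈ 0.013614
Gain = 20 log₁₀(0.013614) ≈ -37.32 dB
∠T = 159.58° − 250.87° = -91.29°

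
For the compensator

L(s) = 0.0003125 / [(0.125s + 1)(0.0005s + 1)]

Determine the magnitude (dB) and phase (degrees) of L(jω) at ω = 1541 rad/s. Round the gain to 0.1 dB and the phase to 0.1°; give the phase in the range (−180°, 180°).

At ω = 1541 rad/s:
pole (1 + j1541·0.125) = 1 + j192.625 → |·| ≈ 192.63, ∠ ≈ 89.70°
pole (1 + j1541·0.0005) = 1 + j0.7705 → |·| ≈ 1.2624, ∠ ≈ 37.61°
|L| = 0.0003125 · 1 / (192.63 · 1.2624) ≈ 1.2851e-06
Gain = 20 log₁₀(1.2851e-06) ≈ -117.82 dB
∠L = (0°) − (89.70° + 37.61°) = -127.31°

-117.8 dB, -127.3°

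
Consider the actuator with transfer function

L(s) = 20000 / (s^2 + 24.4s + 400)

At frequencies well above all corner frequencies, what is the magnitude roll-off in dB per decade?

Each pole contributes −20 dB/decade at high frequency; each zero contributes +20 dB/decade.
Net: 0 zero(s) − 2 pole(s) → -40 dB/decade.

-40 dB/decade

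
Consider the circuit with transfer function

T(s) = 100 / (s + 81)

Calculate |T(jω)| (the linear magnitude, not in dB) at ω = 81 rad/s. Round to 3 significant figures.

At s = jω = j81:
pole (s+81): 81 + j81 → |·| = √(81²+81²) = √13122 ≈ 114.55, ∠ = arctan(81/81) ≈ 45.00°
|T| = 100 / 114.55 ≈ 0.87298

0.873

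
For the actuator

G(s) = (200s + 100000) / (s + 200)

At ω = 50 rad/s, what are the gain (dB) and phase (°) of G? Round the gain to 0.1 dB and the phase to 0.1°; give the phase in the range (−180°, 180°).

53.8 dB, -8.3°

Substitute s = j50:
Numerator: 200(j50) + 100000 = 100000 + j10000
Denominator: (j50) + 200 = 200 + j50
|N| = √(100000² + 10000²) ≈ 1.005e+05, ∠N ≈ 5.71°
|D| = √(200² + 50²) ≈ 206.16, ∠D ≈ 14.04°
|G| = 1.005e+05 / 206.16 ≈ 487.49
Gain = 20 log₁₀(487.49) ≈ 53.76 dB
∠G = 5.71° − 14.04° = -8.33°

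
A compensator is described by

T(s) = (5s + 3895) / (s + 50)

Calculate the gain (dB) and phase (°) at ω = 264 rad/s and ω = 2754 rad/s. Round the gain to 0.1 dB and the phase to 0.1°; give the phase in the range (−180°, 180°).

ω = 264: 23.7 dB, -60.6°; ω = 2754: 14.3 dB, -14.8°

Substitute s = j264:
Numerator: 5(j264) + 3895 = 3895 + j1320
Denominator: (j264) + 50 = 50 + j264
|N| = √(3895² + 1320²) ≈ 4112.6, ∠N ≈ 18.72°
|D| = √(50² + 264²) ≈ 268.69, ∠D ≈ 79.28°
|T| = 4112.6 / 268.69 ≈ 15.306
Gain = 20 log₁₀(15.306) ≈ 23.70 dB
∠T = 18.72° − 79.28° = -60.56°

Substitute s = j2754:
Numerator: 5(j2754) + 3895 = 3895 + j13770
Denominator: (j2754) + 50 = 50 + j2754
|N| = √(3895² + 13770²) ≈ 14310, ∠N ≈ 74.21°
|D| = √(50² + 2754²) ≈ 2754.5, ∠D ≈ 88.96°
|T| = 14310 / 2754.5 ≈ 5.1951
Gain = 20 log₁₀(5.1951) ≈ 14.31 dB
∠T = 74.21° − 88.96° = -14.75°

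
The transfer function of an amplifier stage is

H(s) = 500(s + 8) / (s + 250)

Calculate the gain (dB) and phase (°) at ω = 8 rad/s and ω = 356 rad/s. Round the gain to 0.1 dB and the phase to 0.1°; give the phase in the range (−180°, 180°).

At s = jω = j8:
zero (s+8): 8 + j8 → |·| = √(8²+8²) = √128 ≈ 11.314, ∠ = arctan(8/8) ≈ 45.00°
pole (s+250): 250 + j8 → |·| = √(250²+8²) = √62564 ≈ 250.13, ∠ = arctan(8/250) ≈ 1.83°
|H| = 500 · 11.314 / 250.13 ≈ 22.616
Gain = 20 log₁₀(22.616) ≈ 27.09 dB
∠H = 45.00° − 1.83° = 43.17°

At s = jω = j356:
zero (s+8): 8 + j356 → |·| = √(8²+356²) = √126800 ≈ 356.09, ∠ = arctan(356/8) ≈ 88.71°
pole (s+250): 250 + j356 → |·| = √(250²+356²) = √189236 ≈ 435.01, ∠ = arctan(356/250) ≈ 54.92°
|H| = 500 · 356.09 / 435.01 ≈ 409.29
Gain = 20 log₁₀(409.29) ≈ 52.24 dB
∠H = 88.71° − 54.92° = 33.79°

ω = 8: 27.1 dB, 43.2°; ω = 356: 52.2 dB, 33.8°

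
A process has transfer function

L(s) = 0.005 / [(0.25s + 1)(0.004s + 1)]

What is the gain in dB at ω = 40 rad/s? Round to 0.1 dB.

At ω = 40 rad/s:
pole (1 + j40·0.25) = 1 + j10 → |·| ≈ 10.05, ∠ ≈ 84.29°
pole (1 + j40·0.004) = 1 + j0.16 → |·| ≈ 1.0127, ∠ ≈ 9.09°
|L| = 0.005 · 1 / (10.05 · 1.0127) ≈ 0.00049127
Gain = 20 log₁₀(0.00049127) ≈ -66.17 dB

-66.2 dB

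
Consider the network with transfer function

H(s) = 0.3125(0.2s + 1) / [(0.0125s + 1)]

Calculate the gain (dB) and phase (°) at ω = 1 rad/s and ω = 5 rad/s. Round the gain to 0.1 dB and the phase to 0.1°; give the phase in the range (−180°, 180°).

ω = 1: -9.9 dB, 10.6°; ω = 5: -7.1 dB, 41.4°

At ω = 1 rad/s:
zero (1 + j1·0.2) = 1 + j0.2 → |·| ≈ 1.0198, ∠ ≈ 11.31°
pole (1 + j1·0.0125) = 1 + j0.0125 → |·| ≈ 1.0001, ∠ ≈ 0.72°
|H| = 0.3125 · 1.0198 / (1.0001) ≈ 0.31866
Gain = 20 log₁₀(0.31866) ≈ -9.93 dB
∠H = (11.31°) − (0.72°) = 10.59°

At ω = 5 rad/s:
zero (1 + j5·0.2) = 1 + j1 → |·| ≈ 1.4142, ∠ ≈ 45.00°
pole (1 + j5·0.0125) = 1 + j0.0625 → |·| ≈ 1.002, ∠ ≈ 3.58°
|H| = 0.3125 · 1.4142 / (1.002) ≈ 0.44106
Gain = 20 log₁₀(0.44106) ≈ -7.11 dB
∠H = (45.00°) − (3.58°) = 41.42°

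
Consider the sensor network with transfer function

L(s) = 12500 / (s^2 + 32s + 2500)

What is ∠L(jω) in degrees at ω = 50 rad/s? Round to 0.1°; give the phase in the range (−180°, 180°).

-90.0°

At s = jω = j50:
quadratic: (j50)² + 32·j50 + 2500 = 0 + j1600 → |·| ≈ 1600, ∠ ≈ 90.00°
∠L = 0.00° − 90.00° = -90.00°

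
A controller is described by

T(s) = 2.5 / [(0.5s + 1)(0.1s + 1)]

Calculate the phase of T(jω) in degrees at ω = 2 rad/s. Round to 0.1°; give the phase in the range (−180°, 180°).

-56.3°

At ω = 2 rad/s:
pole (1 + j2·0.5) = 1 + j1 → |·| ≈ 1.4142, ∠ ≈ 45.00°
pole (1 + j2·0.1) = 1 + j0.2 → |·| ≈ 1.0198, ∠ ≈ 11.31°
∠T = (0°) − (45.00° + 11.31°) = -56.31°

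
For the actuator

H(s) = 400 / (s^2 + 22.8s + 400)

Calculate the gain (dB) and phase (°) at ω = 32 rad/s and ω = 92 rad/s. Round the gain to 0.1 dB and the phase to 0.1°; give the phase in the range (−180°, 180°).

At s = jω = j32:
quadratic: (j32)² + 22.8·j32 + 400 = -624 + j729.6 → |·| ≈ 960.05, ∠ ≈ 130.54°
|H| = 400 / 960.05 ≈ 0.41664
Gain = 20 log₁₀(0.41664) ≈ -7.60 dB
∠H = 0.00° − 130.54° = -130.54°

At s = jω = j92:
quadratic: (j92)² + 22.8·j92 + 400 = -8064 + j2097.6 → |·| ≈ 8332.3, ∠ ≈ 165.42°
|H| = 400 / 8332.3 ≈ 0.048006
Gain = 20 log₁₀(0.048006) ≈ -26.37 dB
∠H = 0.00° − 165.42° = -165.42°

ω = 32: -7.6 dB, -130.5°; ω = 92: -26.4 dB, -165.4°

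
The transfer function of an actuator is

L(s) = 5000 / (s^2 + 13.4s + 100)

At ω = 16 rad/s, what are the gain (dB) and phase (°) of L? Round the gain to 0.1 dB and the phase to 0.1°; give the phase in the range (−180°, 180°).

25.5 dB, -126.0°

At s = jω = j16:
quadratic: (j16)² + 13.4·j16 + 100 = -156 + j214.4 → |·| ≈ 265.15, ∠ ≈ 126.04°
|L| = 5000 / 265.15 ≈ 18.857
Gain = 20 log₁₀(18.857) ≈ 25.51 dB
∠L = 0.00° − 126.04° = -126.04°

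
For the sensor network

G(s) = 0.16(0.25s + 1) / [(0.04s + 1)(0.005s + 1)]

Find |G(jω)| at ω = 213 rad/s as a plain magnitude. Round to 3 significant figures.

At ω = 213 rad/s:
zero (1 + j213·0.25) = 1 + j53.25 → |·| ≈ 53.259, ∠ ≈ 88.92°
pole (1 + j213·0.04) = 1 + j8.52 → |·| ≈ 8.5785, ∠ ≈ 83.31°
pole (1 + j213·0.005) = 1 + j1.065 → |·| ≈ 1.4609, ∠ ≈ 46.80°
|G| = 0.16 · 53.259 / (8.5785 · 1.4609) ≈ 0.67996

0.680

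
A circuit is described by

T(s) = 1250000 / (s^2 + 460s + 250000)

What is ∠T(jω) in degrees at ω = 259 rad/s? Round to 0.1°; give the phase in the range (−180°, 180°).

At s = jω = j259:
quadratic: (j259)² + 460·j259 + 250000 = 182919 + j119140 → |·| ≈ 2.183e+05, ∠ ≈ 33.08°
∠T = 0.00° − 33.08° = -33.08°

-33.1°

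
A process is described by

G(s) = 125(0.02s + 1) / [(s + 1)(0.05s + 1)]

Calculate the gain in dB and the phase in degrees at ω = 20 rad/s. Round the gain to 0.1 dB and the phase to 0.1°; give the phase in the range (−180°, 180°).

At ω = 20 rad/s:
zero (1 + j20·0.02) = 1 + j0.4 → |·| ≈ 1.077, ∠ ≈ 21.80°
pole (1 + j20·1) = 1 + j20 → |·| ≈ 20.025, ∠ ≈ 87.14°
pole (1 + j20·0.05) = 1 + j1 → |·| ≈ 1.4142, ∠ ≈ 45.00°
|G| = 125 · 1.077 / (20.025 · 1.4142) ≈ 4.7538
Gain = 20 log₁₀(4.7538) ≈ 13.54 dB
∠G = (21.80°) − (87.14° + 45.00°) = -110.34°

13.5 dB, -110.3°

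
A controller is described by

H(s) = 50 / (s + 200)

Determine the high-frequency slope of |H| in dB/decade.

Each pole contributes −20 dB/decade at high frequency; each zero contributes +20 dB/decade.
Net: 0 zero(s) − 1 pole(s) → -20 dB/decade.

-20 dB/decade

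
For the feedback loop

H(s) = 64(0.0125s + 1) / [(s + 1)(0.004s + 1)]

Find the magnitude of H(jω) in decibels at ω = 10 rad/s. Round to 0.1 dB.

At ω = 10 rad/s:
zero (1 + j10·0.0125) = 1 + j0.125 → |·| ≈ 1.0078, ∠ ≈ 7.13°
pole (1 + j10·1) = 1 + j10 → |·| ≈ 10.05, ∠ ≈ 84.29°
pole (1 + j10·0.004) = 1 + j0.04 → |·| ≈ 1.0008, ∠ ≈ 2.29°
|H| = 64 · 1.0078 / (10.05 · 1.0008) ≈ 6.4127
Gain = 20 log₁₀(6.4127) ≈ 16.14 dB

16.1 dB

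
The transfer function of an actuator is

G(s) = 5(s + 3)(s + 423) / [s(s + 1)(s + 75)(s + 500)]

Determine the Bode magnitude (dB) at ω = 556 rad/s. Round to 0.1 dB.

-96.5 dB

At s = jω = j556:
zero (s+3): 3 + j556 → |·| = √(3²+556²) = √309145 ≈ 556.01, ∠ = arctan(556/3) ≈ 89.69°
zero (s+423): 423 + j556 → |·| = √(423²+556²) = √488065 ≈ 698.62, ∠ = arctan(556/423) ≈ 52.74°
pole (s+1): 1 + j556 → |·| = √(1²+556²) = √309137 ≈ 556, ∠ = arctan(556/1) ≈ 89.90°
pole (s+75): 75 + j556 → |·| = √(75²+556²) = √314761 ≈ 561.04, ∠ = arctan(556/75) ≈ 82.32°
pole (s+500): 500 + j556 → |·| = √(500²+556²) = √559136 ≈ 747.75, ∠ = arctan(556/500) ≈ 48.04°
pole at origin: |s| = 556, ∠ = 90.00° (in denominator)
|G| = 5 · 3.8844e+05 / 1.2969e+11 ≈ 1.4976e-05
Gain = 20 log₁₀(1.4976e-05) ≈ -96.49 dB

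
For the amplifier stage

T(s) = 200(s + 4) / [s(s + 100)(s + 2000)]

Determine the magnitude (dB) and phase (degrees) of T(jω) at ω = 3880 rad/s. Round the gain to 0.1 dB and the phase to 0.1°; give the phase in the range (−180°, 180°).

-98.6 dB, -151.3°

At s = jω = j3880:
zero (s+4): 4 + j3880 → |·| = √(4²+3880²) = √15054416 ≈ 3880, ∠ = arctan(3880/4) ≈ 89.94°
pole (s+100): 100 + j3880 → |·| = √(100²+3880²) = √15064400 ≈ 3881.3, ∠ = arctan(3880/100) ≈ 88.52°
pole (s+2000): 2000 + j3880 → |·| = √(2000²+3880²) = √19054400 ≈ 4365.1, ∠ = arctan(3880/2000) ≈ 62.73°
pole at origin: |s| = 3880, ∠ = 90.00° (in denominator)
|T| = 200 · 3880 / 6.5736e+10 ≈ 1.1805e-05
Gain = 20 log₁₀(1.1805e-05) ≈ -98.56 dB
∠T = 89.94° − 241.25° = -151.31°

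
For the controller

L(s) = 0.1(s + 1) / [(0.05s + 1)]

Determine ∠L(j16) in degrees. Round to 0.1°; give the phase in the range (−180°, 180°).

At ω = 16 rad/s:
zero (1 + j16·1) = 1 + j16 → |·| ≈ 16.031, ∠ ≈ 86.42°
pole (1 + j16·0.05) = 1 + j0.8 → |·| ≈ 1.2806, ∠ ≈ 38.66°
∠L = (86.42°) − (38.66°) = 47.76°

47.8°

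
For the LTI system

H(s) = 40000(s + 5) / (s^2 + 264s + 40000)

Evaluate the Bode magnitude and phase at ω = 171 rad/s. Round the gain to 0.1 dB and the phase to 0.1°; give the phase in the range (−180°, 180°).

At s = jω = j171:
zero (s+5): 5 + j171 → |·| = √(5²+171²) = √29266 ≈ 171.07, ∠ = arctan(171/5) ≈ 88.33°
quadratic: (j171)² + 264·j171 + 40000 = 10759 + j45144 → |·| ≈ 46408, ∠ ≈ 76.59°
|H| = 40000 · 171.07 / 46408 ≈ 147.45
Gain = 20 log₁₀(147.45) ≈ 43.37 dB
∠H = 88.33° − 76.59° = 11.74°

43.4 dB, 11.7°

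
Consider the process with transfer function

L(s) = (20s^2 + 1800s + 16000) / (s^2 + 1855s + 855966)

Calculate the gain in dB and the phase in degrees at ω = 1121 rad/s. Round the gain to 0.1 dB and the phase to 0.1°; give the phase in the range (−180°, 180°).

Substitute s = j1121:
Numerator: 20(j1121)^2 + 1800(j1121) + 16000 = -25116820 + j2017800
Denominator: (j1121)^2 + 1855(j1121) + 855966 = -400675 + j2079455
|N| = √(25116820² + 2017800²) ≈ 2.5198e+07, ∠N ≈ 175.41°
|D| = √(400675² + 2079455²) ≈ 2.1177e+06, ∠D ≈ 100.91°
|L| = 2.5198e+07 / 2.1177e+06 ≈ 11.899
Gain = 20 log₁₀(11.899) ≈ 21.51 dB
∠L = 175.41° − 100.91° = 74.50°

21.5 dB, 74.5°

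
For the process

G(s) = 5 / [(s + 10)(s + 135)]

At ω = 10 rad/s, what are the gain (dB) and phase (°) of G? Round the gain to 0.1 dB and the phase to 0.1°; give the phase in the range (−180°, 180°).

At s = jω = j10:
pole (s+10): 10 + j10 → |·| = √(10²+10²) = √200 ≈ 14.142, ∠ = arctan(10/10) ≈ 45.00°
pole (s+135): 135 + j10 → |·| = √(135²+10²) = √18325 ≈ 135.37, ∠ = arctan(10/135) ≈ 4.24°
|G| = 5 / 1914.4 ≈ 0.0026118
Gain = 20 log₁₀(0.0026118) ≈ -51.66 dB
∠G = 0.00° − 49.24° = -49.24°

-51.7 dB, -49.2°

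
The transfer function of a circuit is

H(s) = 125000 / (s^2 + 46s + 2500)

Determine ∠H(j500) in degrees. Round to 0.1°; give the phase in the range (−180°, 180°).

At s = jω = j500:
quadratic: (j500)² + 46·j500 + 2500 = -247500 + j23000 → |·| ≈ 2.4857e+05, ∠ ≈ 174.69°
∠H = 0.00° − 174.69° = -174.69°

-174.7°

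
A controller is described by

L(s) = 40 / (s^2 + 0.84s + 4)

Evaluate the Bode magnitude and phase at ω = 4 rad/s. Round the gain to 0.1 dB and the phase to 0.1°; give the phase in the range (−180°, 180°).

10.1 dB, -164.4°

At s = jω = j4:
quadratic: (j4)² + 0.84·j4 + 4 = -12 + j3.36 → |·| ≈ 12.462, ∠ ≈ 164.36°
|L| = 40 / 12.462 ≈ 3.2098
Gain = 20 log₁₀(3.2098) ≈ 10.13 dB
∠L = 0.00° − 164.36° = -164.36°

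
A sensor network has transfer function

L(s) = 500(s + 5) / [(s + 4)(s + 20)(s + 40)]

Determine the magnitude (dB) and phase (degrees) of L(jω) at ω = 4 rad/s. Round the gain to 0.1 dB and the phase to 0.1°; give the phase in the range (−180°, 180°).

At s = jω = j4:
zero (s+5): 5 + j4 → |·| = √(5²+4²) = √41 ≈ 6.4031, ∠ = arctan(4/5) ≈ 38.66°
pole (s+4): 4 + j4 → |·| = √(4²+4²) = √32 ≈ 5.6569, ∠ = arctan(4/4) ≈ 45.00°
pole (s+20): 20 + j4 → |·| = √(20²+4²) = √416 ≈ 20.396, ∠ = arctan(4/20) ≈ 11.31°
pole (s+40): 40 + j4 → |·| = √(40²+4²) = √1616 ≈ 40.2, ∠ = arctan(4/40) ≈ 5.71°
|L| = 500 · 6.4031 / 4638.2 ≈ 0.69026
Gain = 20 log₁₀(0.69026) ≈ -3.22 dB
∠L = 38.66° − 62.02° = -23.36°

-3.2 dB, -23.4°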